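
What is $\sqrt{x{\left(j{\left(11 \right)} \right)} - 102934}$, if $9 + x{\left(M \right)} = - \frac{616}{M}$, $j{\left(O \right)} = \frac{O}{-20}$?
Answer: $i \sqrt{101823} \approx 319.1 i$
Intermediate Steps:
$j{\left(O \right)} = - \frac{O}{20}$ ($j{\left(O \right)} = O \left(- \frac{1}{20}\right) = - \frac{O}{20}$)
$x{\left(M \right)} = -9 - \frac{616}{M}$
$\sqrt{x{\left(j{\left(11 \right)} \right)} - 102934} = \sqrt{\left(-9 - \frac{616}{\left(- \frac{1}{20}\right) 11}\right) - 102934} = \sqrt{\left(-9 - \frac{616}{- \frac{11}{20}}\right) - 102934} = \sqrt{\left(-9 - -1120\right) - 102934} = \sqrt{\left(-9 + 1120\right) - 102934} = \sqrt{1111 - 102934} = \sqrt{-101823} = i \sqrt{101823}$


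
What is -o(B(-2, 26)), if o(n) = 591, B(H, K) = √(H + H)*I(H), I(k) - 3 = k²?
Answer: -591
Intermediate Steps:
I(k) = 3 + k²
B(H, K) = √2*√H*(3 + H²) (B(H, K) = √(H + H)*(3 + H²) = √(2*H)*(3 + H²) = (√2*√H)*(3 + H²) = √2*√H*(3 + H²))
-o(B(-2, 26)) = -1*591 = -591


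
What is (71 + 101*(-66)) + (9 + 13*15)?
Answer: -6391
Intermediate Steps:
(71 + 101*(-66)) + (9 + 13*15) = (71 - 6666) + (9 + 195) = -6595 + 204 = -6391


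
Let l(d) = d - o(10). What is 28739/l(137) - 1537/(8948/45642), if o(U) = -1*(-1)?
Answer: -2320870493/304232 ≈ -7628.6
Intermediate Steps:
o(U) = 1
l(d) = -1 + d (l(d) = d - 1*1 = d - 1 = -1 + d)
28739/l(137) - 1537/(8948/45642) = 28739/(-1 + 137) - 1537/(8948/45642) = 28739/136 - 1537/(8948*(1/45642)) = 28739*(1/136) - 1537/4474/22821 = 28739/136 - 1537*22821/4474 = 28739/136 - 35075877/4474 = -2320870493/304232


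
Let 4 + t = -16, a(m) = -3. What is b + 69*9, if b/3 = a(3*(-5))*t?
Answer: 801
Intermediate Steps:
t = -20 (t = -4 - 16 = -20)
b = 180 (b = 3*(-3*(-20)) = 3*60 = 180)
b + 69*9 = 180 + 69*9 = 180 + 621 = 801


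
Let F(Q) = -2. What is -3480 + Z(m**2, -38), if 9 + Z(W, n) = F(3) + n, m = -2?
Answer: -3529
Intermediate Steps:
Z(W, n) = -11 + n (Z(W, n) = -9 + (-2 + n) = -11 + n)
-3480 + Z(m**2, -38) = -3480 + (-11 - 38) = -3480 - 49 = -3529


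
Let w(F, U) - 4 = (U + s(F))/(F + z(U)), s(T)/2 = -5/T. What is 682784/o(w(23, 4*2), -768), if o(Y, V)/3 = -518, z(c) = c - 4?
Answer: -341392/777 ≈ -439.37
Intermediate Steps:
s(T) = -10/T (s(T) = 2*(-5/T) = -10/T)
z(c) = -4 + c
w(F, U) = 4 + (U - 10/F)/(-4 + F + U) (w(F, U) = 4 + (U - 10/F)/(F + (-4 + U)) = 4 + (U - 10/F)/(-4 + F + U))
o(Y, V) = -1554 (o(Y, V) = 3*(-518) = -1554)
682784/o(w(23, 4*2), -768) = 682784/(-1554) = 682784*(-1/1554) = -341392/777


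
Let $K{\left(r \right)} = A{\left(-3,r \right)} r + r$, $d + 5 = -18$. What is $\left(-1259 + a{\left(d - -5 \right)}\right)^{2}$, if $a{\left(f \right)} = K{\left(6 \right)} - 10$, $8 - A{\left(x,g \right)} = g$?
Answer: $1565001$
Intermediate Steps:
$d = -23$ ($d = -5 - 18 = -23$)
$A{\left(x,g \right)} = 8 - g$
$K{\left(r \right)} = r + r \left(8 - r\right)$ ($K{\left(r \right)} = \left(8 - r\right) r + r = r \left(8 - r\right) + r = r + r \left(8 - r\right)$)
$a{\left(f \right)} = 8$ ($a{\left(f \right)} = 6 \left(9 - 6\right) - 10 = 6 \cdot 3 - 10 = 18 - 10 = 8$)
$\left(-1259 + a{\left(d - -5 \right)}\right)^{2} = \left(-1259 + 8\right)^{2} = \left(-1251\right)^{2} = 1565001$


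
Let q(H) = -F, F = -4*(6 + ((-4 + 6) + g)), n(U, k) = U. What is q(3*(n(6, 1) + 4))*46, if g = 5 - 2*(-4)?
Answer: 3864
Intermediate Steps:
g = 13 (g = 5 + 8 = 13)
F = -84 (F = -4*(6 + ((-4 + 6) + 13)) = -4*(6 + (2 + 13)) = -4*(6 + 15) = -4*21 = -84)
q(H) = 84 (q(H) = -1*(-84) = 84)
q(3*(n(6, 1) + 4))*46 = 84*46 = 3864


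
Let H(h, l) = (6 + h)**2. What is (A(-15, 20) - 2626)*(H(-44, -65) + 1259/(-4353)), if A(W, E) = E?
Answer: -16377336638/4353 ≈ -3.7623e+6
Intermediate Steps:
(A(-15, 20) - 2626)*(H(-44, -65) + 1259/(-4353)) = (20 - 2626)*((6 - 44)**2 + 1259/(-4353)) = -2606*((-38)**2 + 1259*(-1/4353)) = -2606*(1444 - 1259/4353) = -2606*6284473/4353 = -16377336638/4353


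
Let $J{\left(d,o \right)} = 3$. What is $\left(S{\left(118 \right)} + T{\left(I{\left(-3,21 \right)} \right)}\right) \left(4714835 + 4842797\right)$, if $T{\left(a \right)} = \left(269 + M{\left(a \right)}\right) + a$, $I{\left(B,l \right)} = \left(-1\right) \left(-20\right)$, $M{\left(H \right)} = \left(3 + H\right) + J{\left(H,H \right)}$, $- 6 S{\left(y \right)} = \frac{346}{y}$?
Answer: $\frac{532059036992}{177} \approx 3.006 \cdot 10^{9}$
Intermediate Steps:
$S{\left(y \right)} = - \frac{173}{3 y}$ ($S{\left(y \right)} = - \frac{346 \frac{1}{y}}{6} = - \frac{173}{3 y}$)
$M{\left(H \right)} = 6 + H$ ($M{\left(H \right)} = \left(3 + H\right) + 3 = 6 + H$)
$I{\left(B,l \right)} = 20$
$T{\left(a \right)} = 275 + 2 a$ ($T{\left(a \right)} = \left(269 + \left(6 + a\right)\right) + a = \left(275 + a\right) + a = 275 + 2 a$)
$\left(S{\left(118 \right)} + T{\left(I{\left(-3,21 \right)} \right)}\right) \left(4714835 + 4842797\right) = \left(- \frac{173}{3 \cdot 118} + \left(275 + 2 \cdot 20\right)\right) \left(4714835 + 4842797\right) = \left(\left(- \frac{173}{3}\right) \frac{1}{118} + \left(275 + 40\right)\right) 9557632 = \left(- \frac{173}{354} + 315\right) 9557632 = \frac{111337}{354} \cdot 9557632 = \frac{532059036992}{177}$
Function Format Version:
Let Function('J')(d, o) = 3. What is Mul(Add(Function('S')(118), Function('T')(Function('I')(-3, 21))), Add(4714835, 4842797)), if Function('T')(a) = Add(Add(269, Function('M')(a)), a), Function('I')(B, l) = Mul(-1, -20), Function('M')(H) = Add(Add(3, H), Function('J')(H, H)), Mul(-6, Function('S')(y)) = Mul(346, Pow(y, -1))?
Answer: Rational(532059036992, 177) ≈ 3.0060e+9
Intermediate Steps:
Function('S')(y) = Mul(Rational(-173, 3), Pow(y, -1)) (Function('S')(y) = Mul(Rational(-1, 6), Mul(346, Pow(y, -1))) = Mul(Rational(-173, 3), Pow(y, -1)))
Function('M')(H) = Add(6, H) (Function('M')(H) = Add(Add(3, H), 3) = Add(6, H))
Function('I')(B, l) = 20
Function('T')(a) = Add(275, Mul(2, a)) (Function('T')(a) = Add(Add(269, Add(6, a)), a) = Add(Add(275, a), a) = Add(275, Mul(2, a)))
Mul(Add(Function('S')(118), Function('T')(Function('I')(-3, 21))), Add(4714835, 4842797)) = Mul(Add(Mul(Rational(-173, 3), Pow(118, -1)), Add(275, Mul(2, 20))), Add(4714835, 4842797)) = Mul(Add(Mul(Rational(-173, 3), Rational(1, 118)), Add(275, 40)), 9557632) = Mul(Add(Rational(-173, 354), 315), 9557632) = Mul(Rational(111337, 354), 9557632) = Rational(532059036992, 177)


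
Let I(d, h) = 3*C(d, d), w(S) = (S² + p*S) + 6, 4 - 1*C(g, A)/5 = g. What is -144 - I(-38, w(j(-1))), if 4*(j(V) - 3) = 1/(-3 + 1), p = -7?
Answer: -774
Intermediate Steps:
C(g, A) = 20 - 5*g
j(V) = 23/8 (j(V) = 3 + 1/(4*(-3 + 1)) = 3 + (¼)/(-2) = 3 + (¼)*(-½) = 3 - ⅛ = 23/8)
w(S) = 6 + S² - 7*S (w(S) = (S² - 7*S) + 6 = 6 + S² - 7*S)
I(d, h) = 60 - 15*d (I(d, h) = 3*(20 - 5*d) = 60 - 15*d)
-144 - I(-38, w(j(-1))) = -144 - (60 - 15*(-38)) = -144 - (60 + 570) = -144 - 1*630 = -144 - 630 = -774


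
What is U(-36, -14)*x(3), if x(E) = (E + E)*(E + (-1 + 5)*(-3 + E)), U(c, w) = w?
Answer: -252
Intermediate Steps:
x(E) = 2*E*(-12 + 5*E) (x(E) = (2*E)*(E + 4*(-3 + E)) = (2*E)*(E + (-12 + 4*E)) = (2*E)*(-12 + 5*E) = 2*E*(-12 + 5*E))
U(-36, -14)*x(3) = -28*3*(-12 + 5*3) = -28*3*(-12 + 15) = -28*3*3 = -14*18 = -252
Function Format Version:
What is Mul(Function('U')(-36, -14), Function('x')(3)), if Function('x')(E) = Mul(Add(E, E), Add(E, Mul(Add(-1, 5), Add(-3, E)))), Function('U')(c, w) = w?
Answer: -252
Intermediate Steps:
Function('x')(E) = Mul(2, E, Add(-12, Mul(5, E))) (Function('x')(E) = Mul(Mul(2, E), Add(E, Mul(4, Add(-3, E)))) = Mul(Mul(2, E), Add(E, Add(-12, Mul(4, E)))) = Mul(Mul(2, E), Add(-12, Mul(5, E))) = Mul(2, E, Add(-12, Mul(5, E))))
Mul(Function('U')(-36, -14), Function('x')(3)) = Mul(-14, Mul(2, 3, Add(-12, Mul(5, 3)))) = Mul(-14, Mul(2, 3, Add(-12, 15))) = Mul(-14, Mul(2, 3, 3)) = Mul(-14, 18) = -252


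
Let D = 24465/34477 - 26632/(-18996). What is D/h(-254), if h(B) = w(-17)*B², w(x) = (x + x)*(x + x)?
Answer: 345732151/12211159551051408 ≈ 2.8313e-8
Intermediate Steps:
w(x) = 4*x² (w(x) = (2*x)*(2*x) = 4*x²)
D = 345732151/163731273 (D = 24465*(1/34477) - 26632*(-1/18996) = 24465/34477 + 6658/4749 = 345732151/163731273 ≈ 2.1116)
h(B) = 1156*B² (h(B) = (4*(-17)²)*B² = (4*289)*B² = 1156*B²)
D/h(-254) = 345732151/(163731273*((1156*(-254)²))) = 345732151/(163731273*((1156*64516))) = (345732151/163731273)/74580496 = (345732151/163731273)*(1/74580496) = 345732151/12211159551051408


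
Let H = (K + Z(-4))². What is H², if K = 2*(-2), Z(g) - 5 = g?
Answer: 81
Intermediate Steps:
Z(g) = 5 + g
K = -4
H = 9 (H = (-4 + (5 - 4))² = (-4 + 1)² = (-3)² = 9)
H² = 9² = 81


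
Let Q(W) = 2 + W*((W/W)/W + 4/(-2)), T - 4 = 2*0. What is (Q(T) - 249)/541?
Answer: -254/541 ≈ -0.46950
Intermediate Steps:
T = 4 (T = 4 + 2*0 = 4 + 0 = 4)
Q(W) = 2 + W*(-2 + 1/W) (Q(W) = 2 + W*(1/W + 4*(-½)) = 2 + W*(1/W - 2) = 2 + W*(-2 + 1/W))
(Q(T) - 249)/541 = ((3 - 2*4) - 249)/541 = ((3 - 8) - 249)*(1/541) = (-5 - 249)*(1/541) = -254*1/541 = -254/541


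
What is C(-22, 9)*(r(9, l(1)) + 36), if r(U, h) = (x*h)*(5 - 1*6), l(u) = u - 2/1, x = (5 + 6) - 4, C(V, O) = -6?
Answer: -258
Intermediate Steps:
x = 7 (x = 11 - 4 = 7)
l(u) = -2 + u (l(u) = u - 2*1 = u - 2 = -2 + u)
r(U, h) = -7*h (r(U, h) = (7*h)*(5 - 1*6) = (7*h)*(5 - 6) = (7*h)*(-1) = -7*h)
C(-22, 9)*(r(9, l(1)) + 36) = -6*(-7*(-2 + 1) + 36) = -6*(-7*(-1) + 36) = -6*(7 + 36) = -6*43 = -258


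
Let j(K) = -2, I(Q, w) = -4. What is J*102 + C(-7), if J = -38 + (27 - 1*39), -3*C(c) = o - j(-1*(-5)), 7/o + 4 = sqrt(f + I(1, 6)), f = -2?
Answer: -168308/33 + 7*I*sqrt(6)/66 ≈ -5100.2 + 0.25979*I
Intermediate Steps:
o = 7/(-4 + I*sqrt(6)) (o = 7/(-4 + sqrt(-2 - 4)) = 7/(-4 + sqrt(-6)) = 7/(-4 + I*sqrt(6)) ≈ -1.2727 - 0.77938*I)
C(c) = -8/33 + 7*I*sqrt(6)/66 (C(c) = -((-14/11 - 7*I*sqrt(6)/22) - 1*(-2))/3 = -((-14/11 - 7*I*sqrt(6)/22) + 2)/3 = -(8/11 - 7*I*sqrt(6)/22)/3 = -8/33 + 7*I*sqrt(6)/66)
J = -50 (J = -38 + (27 - 39) = -38 - 12 = -50)
J*102 + C(-7) = -50*102 + (-8/33 + 7*I*sqrt(6)/66) = -5100 + (-8/33 + 7*I*sqrt(6)/66) = -168308/33 + 7*I*sqrt(6)/66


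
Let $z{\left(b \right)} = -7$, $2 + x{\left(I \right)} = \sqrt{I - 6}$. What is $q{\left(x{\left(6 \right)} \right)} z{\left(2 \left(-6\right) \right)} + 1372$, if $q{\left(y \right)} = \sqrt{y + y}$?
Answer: $1372 - 14 i \approx 1372.0 - 14.0 i$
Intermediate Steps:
$x{\left(I \right)} = -2 + \sqrt{-6 + I}$ ($x{\left(I \right)} = -2 + \sqrt{I - 6} = -2 + \sqrt{-6 + I}$)
$q{\left(y \right)} = \sqrt{2} \sqrt{y}$ ($q{\left(y \right)} = \sqrt{2 y} = \sqrt{2} \sqrt{y}$)
$q{\left(x{\left(6 \right)} \right)} z{\left(2 \left(-6\right) \right)} + 1372 = \sqrt{2} \sqrt{-2 + \sqrt{-6 + 6}} \left(-7\right) + 1372 = \sqrt{2} \sqrt{-2 + \sqrt{0}} \left(-7\right) + 1372 = \sqrt{2} \sqrt{-2 + 0} \left(-7\right) + 1372 = \sqrt{2} \sqrt{-2} \left(-7\right) + 1372 = \sqrt{2} i \sqrt{2} \left(-7\right) + 1372 = 2 i \left(-7\right) + 1372 = - 14 i + 1372 = 1372 - 14 i$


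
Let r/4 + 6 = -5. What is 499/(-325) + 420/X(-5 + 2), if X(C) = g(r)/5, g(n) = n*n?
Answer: -70891/157300 ≈ -0.45067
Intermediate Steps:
r = -44 (r = -24 + 4*(-5) = -24 - 20 = -44)
g(n) = n²
X(C) = 1936/5 (X(C) = (-44)²/5 = 1936*(⅕) = 1936/5)
499/(-325) + 420/X(-5 + 2) = 499/(-325) + 420/(1936/5) = 499*(-1/325) + 420*(5/1936) = -499/325 + 525/484 = -70891/157300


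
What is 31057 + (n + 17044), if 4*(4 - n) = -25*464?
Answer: 51005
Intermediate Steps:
n = 2904 (n = 4 - (-25)*464/4 = 4 - ¼*(-11600) = 4 + 2900 = 2904)
31057 + (n + 17044) = 31057 + (2904 + 17044) = 31057 + 19948 = 51005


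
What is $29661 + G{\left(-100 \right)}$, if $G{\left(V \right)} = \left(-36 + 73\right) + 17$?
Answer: $29715$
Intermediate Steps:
$G{\left(V \right)} = 54$ ($G{\left(V \right)} = 37 + 17 = 54$)
$29661 + G{\left(-100 \right)} = 29661 + 54 = 29715$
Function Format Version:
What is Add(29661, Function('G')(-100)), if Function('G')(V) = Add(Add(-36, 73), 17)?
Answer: 29715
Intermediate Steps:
Function('G')(V) = 54 (Function('G')(V) = Add(37, 17) = 54)
Add(29661, Function('G')(-100)) = Add(29661, 54) = 29715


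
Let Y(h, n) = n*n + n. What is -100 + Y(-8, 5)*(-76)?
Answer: -2380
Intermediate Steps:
Y(h, n) = n + n**2 (Y(h, n) = n**2 + n = n + n**2)
-100 + Y(-8, 5)*(-76) = -100 + (5*(1 + 5))*(-76) = -100 + (5*6)*(-76) = -100 + 30*(-76) = -100 - 2280 = -2380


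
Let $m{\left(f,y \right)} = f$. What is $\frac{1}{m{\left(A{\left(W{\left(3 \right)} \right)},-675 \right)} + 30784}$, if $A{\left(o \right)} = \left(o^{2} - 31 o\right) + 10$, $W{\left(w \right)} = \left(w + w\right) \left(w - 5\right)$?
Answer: $\frac{1}{31310} \approx 3.1939 \cdot 10^{-5}$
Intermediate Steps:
$W{\left(w \right)} = 2 w \left(-5 + w\right)$
$A{\left(o \right)} = 10 + o^{2} - 31 o$
$\frac{1}{m{\left(A{\left(W{\left(3 \right)} \right)},-675 \right)} + 30784} = \frac{1}{\left(10 + \left(2 \cdot 3 \left(-5 + 3\right)\right)^{2} - 31 \cdot 2 \cdot 3 \left(-5 + 3\right)\right) + 30784} = \frac{1}{\left(10 + \left(2 \cdot 3 \left(-2\right)\right)^{2} - 31 \cdot 2 \cdot 3 \left(-2\right)\right) + 30784} = \frac{1}{\left(10 + \left(-12\right)^{2} - -372\right) + 30784} = \frac{1}{\left(10 + 144 + 372\right) + 30784} = \frac{1}{526 + 30784} = \frac{1}{31310}$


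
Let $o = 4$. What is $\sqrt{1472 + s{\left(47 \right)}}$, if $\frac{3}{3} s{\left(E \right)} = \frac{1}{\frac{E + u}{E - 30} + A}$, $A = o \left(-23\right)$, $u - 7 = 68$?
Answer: $\frac{\sqrt{3060799294}}{1442} \approx 38.367$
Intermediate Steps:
$u = 75$ ($u = 7 + 68 = 75$)
$A = -92$ ($A = 4 \left(-23\right) = -92$)
$s{\left(E \right)} = \frac{1}{-92 + \frac{75 + E}{-30 + E}}$ ($s{\left(E \right)} = \frac{1}{\frac{E + 75}{E - 30} - 92} = \frac{1}{\frac{75 + E}{-30 + E} - 92} = \frac{1}{-92 + \frac{75 + E}{-30 + E}}$)
$\sqrt{1472 + s{\left(47 \right)}} = \sqrt{1472 + \frac{30 - 47}{7 \left(-405 + 13 \cdot 47\right)}} = \sqrt{1472 + \frac{30 - 47}{7 \left(-405 + 611\right)}} = \sqrt{1472 + \frac{1}{7} \cdot \frac{1}{206} \left(-17\right)} = \sqrt{1472 - \frac{17}{1442}} = \sqrt{\frac{2122607}{1442}} = \frac{\sqrt{3060799294}}{1442}$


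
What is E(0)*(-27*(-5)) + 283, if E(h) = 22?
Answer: 3253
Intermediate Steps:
E(0)*(-27*(-5)) + 283 = 22*(-27*(-5)) + 283 = 22*135 + 283 = 2970 + 283 = 3253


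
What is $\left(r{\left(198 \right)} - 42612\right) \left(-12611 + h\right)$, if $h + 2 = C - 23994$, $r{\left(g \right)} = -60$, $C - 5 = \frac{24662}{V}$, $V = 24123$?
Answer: $\frac{1141702787456}{731} \approx 1.5618 \cdot 10^{9}$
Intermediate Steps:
$C = \frac{13207}{2193}$ ($C = 5 + \frac{24662}{24123} = 5 + 24662 \cdot \frac{1}{24123} = 5 + \frac{2242}{2193} = \frac{13207}{2193} \approx 6.0223$)
$h = - \frac{52610021}{2193}$ ($h = -2 + \left(\frac{13207}{2193} - 23994\right) = -2 - \frac{52605635}{2193} = - \frac{52610021}{2193} \approx -23990.0$)
$\left(r{\left(198 \right)} - 42612\right) \left(-12611 + h\right) = \left(-60 - 42612\right) \left(-12611 - \frac{52610021}{2193}\right) = \left(-42672\right) \left(- \frac{80265944}{2193}\right) = \frac{1141702787456}{731}$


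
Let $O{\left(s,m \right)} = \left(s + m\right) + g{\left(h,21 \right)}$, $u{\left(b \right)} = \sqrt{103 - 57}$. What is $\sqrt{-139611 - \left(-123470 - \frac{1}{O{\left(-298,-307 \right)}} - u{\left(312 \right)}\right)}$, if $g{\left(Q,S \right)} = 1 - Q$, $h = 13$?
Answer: $\frac{\sqrt{-6144701766 + 380689 \sqrt{46}}}{617} \approx 127.02 i$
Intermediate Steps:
$u{\left(b \right)} = \sqrt{46}$
$O{\left(s,m \right)} = -12 + m + s$ ($O{\left(s,m \right)} = \left(s + m\right) + \left(1 - 13\right) = \left(m + s\right) + \left(1 - 13\right) = \left(m + s\right) - 12 = -12 + m + s$)
$\sqrt{-139611 - \left(-123470 - \frac{1}{O{\left(-298,-307 \right)}} - u{\left(312 \right)}\right)} = \sqrt{-139611 - \left(-123470 - \sqrt{46} - \frac{1}{-12 - 307 - 298}\right)} = \sqrt{-139611 + \left(\frac{1}{-617} + \left(123470 + \sqrt{46}\right)\right)} = \sqrt{-139611 + \left(- \frac{1}{617} + \left(123470 + \sqrt{46}\right)\right)} = \sqrt{-139611 + \left(\frac{76180989}{617} + \sqrt{46}\right)} = \sqrt{- \frac{9958998}{617} + \sqrt{46}}$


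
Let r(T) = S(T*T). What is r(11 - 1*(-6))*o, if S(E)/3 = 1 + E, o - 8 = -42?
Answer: -29580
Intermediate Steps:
o = -34 (o = 8 - 42 = -34)
S(E) = 3 + 3*E (S(E) = 3*(1 + E) = 3 + 3*E)
r(T) = 3 + 3*T² (r(T) = 3 + 3*(T*T) = 3 + 3*T²)
r(11 - 1*(-6))*o = (3 + 3*(11 - 1*(-6))²)*(-34) = (3 + 3*(11 + 6)²)*(-34) = (3 + 3*17²)*(-34) = (3 + 3*289)*(-34) = (3 + 867)*(-34) = 870*(-34) = -29580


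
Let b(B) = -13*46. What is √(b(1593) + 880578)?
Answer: 2*√219995 ≈ 938.07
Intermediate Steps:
b(B) = -598
√(b(1593) + 880578) = √(-598 + 880578) = √879980 = 2*√219995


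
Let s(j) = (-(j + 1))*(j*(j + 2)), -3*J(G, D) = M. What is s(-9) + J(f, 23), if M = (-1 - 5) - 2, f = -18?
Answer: 1520/3 ≈ 506.67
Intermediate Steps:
M = -8 (M = -6 - 2 = -8)
J(G, D) = 8/3 (J(G, D) = -⅓*(-8) = 8/3)
s(j) = j*(-1 - j)*(2 + j) (s(j) = (-(1 + j))*(j*(2 + j)) = (-1 - j)*(j*(2 + j)) = j*(-1 - j)*(2 + j))
s(-9) + J(f, 23) = -1*(-9)*(2 + (-9)² + 3*(-9)) + 8/3 = -1*(-9)*(2 + 81 - 27) + 8/3 = -1*(-9)*56 + 8/3 = 504 + 8/3 = 1520/3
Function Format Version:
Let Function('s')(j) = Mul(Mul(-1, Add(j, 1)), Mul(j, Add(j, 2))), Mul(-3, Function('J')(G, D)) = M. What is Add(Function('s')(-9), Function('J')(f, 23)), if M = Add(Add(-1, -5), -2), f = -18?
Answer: Rational(1520, 3) ≈ 506.67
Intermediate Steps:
M = -8 (M = Add(-6, -2) = -8)
Function('J')(G, D) = Rational(8, 3) (Function('J')(G, D) = Mul(Rational(-1, 3), -8) = Rational(8, 3))
Function('s')(j) = Mul(j, Add(-1, Mul(-1, j)), Add(2, j)) (Function('s')(j) = Mul(Mul(-1, Add(1, j)), Mul(j, Add(2, j))) = Mul(Add(-1, Mul(-1, j)), Mul(j, Add(2, j))) = Mul(j, Add(-1, Mul(-1, j)), Add(2, j)))
Add(Function('s')(-9), Function('J')(f, 23)) = Add(Mul(-1, -9, Add(2, Pow(-9, 2), Mul(3, -9))), Rational(8, 3)) = Add(Mul(-1, -9, Add(2, 81, -27)), Rational(8, 3)) = Add(Mul(-1, -9, 56), Rational(8, 3)) = Add(504, Rational(8, 3)) = Rational(1520, 3)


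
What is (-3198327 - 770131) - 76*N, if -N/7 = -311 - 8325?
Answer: -8562810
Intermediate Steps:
N = 60452 (N = -7*(-311 - 8325) = -7*(-8636) = 60452)
(-3198327 - 770131) - 76*N = (-3198327 - 770131) - 76*60452 = -3968458 - 4594352 = -8562810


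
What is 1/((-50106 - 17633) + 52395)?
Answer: -1/15344 ≈ -6.5172e-5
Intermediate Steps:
1/((-50106 - 17633) + 52395) = 1/(-67739 + 52395) = 1/(-15344) = -1/15344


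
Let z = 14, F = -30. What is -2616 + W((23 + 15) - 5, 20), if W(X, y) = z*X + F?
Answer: -2184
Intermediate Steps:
W(X, y) = -30 + 14*X (W(X, y) = 14*X - 30 = -30 + 14*X)
-2616 + W((23 + 15) - 5, 20) = -2616 + (-30 + 14*((23 + 15) - 5)) = -2616 + (-30 + 14*(38 - 5)) = -2616 + (-30 + 14*33) = -2616 + (-30 + 462) = -2616 + 432 = -2184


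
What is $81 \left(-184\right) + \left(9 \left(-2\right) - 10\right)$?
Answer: $-14932$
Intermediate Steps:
$81 \left(-184\right) + \left(9 \left(-2\right) - 10\right) = -14904 - 28 = -14932$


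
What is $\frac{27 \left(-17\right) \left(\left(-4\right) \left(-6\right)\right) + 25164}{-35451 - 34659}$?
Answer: $- \frac{786}{3895} \approx -0.2018$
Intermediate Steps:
$\frac{27 \left(-17\right) \left(\left(-4\right) \left(-6\right)\right) + 25164}{-35451 - 34659} = \frac{\left(-459\right) 24 + 25164}{-70110} = \left(-11016 + 25164\right) \left(- \frac{1}{70110}\right) = 14148 \left(- \frac{1}{70110}\right) = - \frac{786}{3895}$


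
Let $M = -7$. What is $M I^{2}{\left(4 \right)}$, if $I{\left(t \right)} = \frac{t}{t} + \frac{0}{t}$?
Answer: $-7$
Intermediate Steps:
$I{\left(t \right)} = 1$ ($I{\left(t \right)} = 1 + 0 = 1$)
$M I^{2}{\left(4 \right)} = - 7 \cdot 1^{2} = \left(-7\right) 1 = -7$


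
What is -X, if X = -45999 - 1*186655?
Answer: 232654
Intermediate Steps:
X = -232654 (X = -45999 - 186655 = -232654)
-X = -1*(-232654) = 232654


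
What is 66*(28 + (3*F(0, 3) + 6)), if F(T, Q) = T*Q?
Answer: 2244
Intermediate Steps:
F(T, Q) = Q*T
66*(28 + (3*F(0, 3) + 6)) = 66*(28 + (3*(3*0) + 6)) = 66*(28 + (3*0 + 6)) = 66*(28 + (0 + 6)) = 66*(28 + 6) = 66*34 = 2244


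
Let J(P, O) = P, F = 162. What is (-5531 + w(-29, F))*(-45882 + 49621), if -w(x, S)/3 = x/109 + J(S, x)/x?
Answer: -65163269566/3161 ≈ -2.0615e+7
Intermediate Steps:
w(x, S) = -3*x/109 - 3*S/x (w(x, S) = -3*(x/109 + S/x) = -3*x/109 - 3*S/x)
(-5531 + w(-29, F))*(-45882 + 49621) = (-5531 + (-3/109*(-29) - 3*162/(-29)))*(-45882 + 49621) = (-5531 + (87/109 - 3*162*(-1/29)))*3739 = (-5531 + (87/109 + 486/29))*3739 = (-5531 + 55497/3161)*3739 = -17427994/3161*3739 = -65163269566/3161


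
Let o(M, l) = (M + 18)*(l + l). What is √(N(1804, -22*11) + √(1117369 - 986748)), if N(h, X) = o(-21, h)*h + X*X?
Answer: √(-19467932 + √130621) ≈ 4412.2*I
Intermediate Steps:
o(M, l) = 2*l*(18 + M) (o(M, l) = (18 + M)*(2*l) = 2*l*(18 + M))
N(h, X) = X² - 6*h² (N(h, X) = (2*h*(18 - 21))*h + X*X = (2*h*(-3))*h + X² = (-6*h)*h + X² = -6*h² + X² = X² - 6*h²)
√(N(1804, -22*11) + √(1117369 - 986748)) = √(((-22*11)² - 6*1804²) + √(1117369 - 986748)) = √(((-242)² - 6*3254416) + √130621) = √((58564 - 19526496) + √130621) = √(-19467932 + √130621)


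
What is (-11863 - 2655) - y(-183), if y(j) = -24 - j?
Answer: -14677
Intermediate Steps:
(-11863 - 2655) - y(-183) = (-11863 - 2655) - (-24 - 1*(-183)) = -14518 - (-24 + 183) = -14518 - 1*159 = -14518 - 159 = -14677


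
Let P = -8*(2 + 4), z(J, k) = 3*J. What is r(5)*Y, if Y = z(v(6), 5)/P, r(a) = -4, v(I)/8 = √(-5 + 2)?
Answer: 2*I*√3 ≈ 3.4641*I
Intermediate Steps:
v(I) = 8*I*√3 (v(I) = 8*√(-5 + 2) = 8*√(-3) = 8*(I*√3) = 8*I*√3)
P = -48 (P = -8*6 = -48)
Y = -I*√3/2 (Y = (3*(8*I*√3))/(-48) = (24*I*√3)*(-1/48) = -I*√3/2 ≈ -0.86602*I)
r(5)*Y = -(-2)*I*√3 = 2*I*√3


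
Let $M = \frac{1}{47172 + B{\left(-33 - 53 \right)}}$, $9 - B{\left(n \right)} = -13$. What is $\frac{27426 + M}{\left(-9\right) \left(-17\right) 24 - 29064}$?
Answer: $- \frac{1294342645}{1198350048} \approx -1.0801$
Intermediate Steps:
$B{\left(n \right)} = 22$ ($B{\left(n \right)} = 9 - -13 = 9 + 13 = 22$)
$M = \frac{1}{47194}$ ($M = \frac{1}{47172 + 22} = \frac{1}{47194} \approx 2.1189 \cdot 10^{-5}$)
$\frac{27426 + M}{\left(-9\right) \left(-17\right) 24 - 29064} = \frac{27426 + \frac{1}{47194}}{\left(-9\right) \left(-17\right) 24 - 29064} = \frac{1294342645}{47194 \left(153 \cdot 24 - 29064\right)} = \frac{1294342645}{47194 \left(3672 - 29064\right)} = \frac{1294342645}{47194 \left(-25392\right)} = \frac{1294342645}{47194} \left(- \frac{1}{25392}\right) = - \frac{1294342645}{1198350048}$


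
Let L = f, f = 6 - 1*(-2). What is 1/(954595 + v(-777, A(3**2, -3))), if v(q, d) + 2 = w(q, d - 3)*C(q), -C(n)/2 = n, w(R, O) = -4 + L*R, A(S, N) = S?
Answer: -1/8711287 ≈ -1.1479e-7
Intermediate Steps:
f = 8 (f = 6 + 2 = 8)
L = 8
w(R, O) = -4 + 8*R
C(n) = -2*n
v(q, d) = -2 - 2*q*(-4 + 8*q) (v(q, d) = -2 + (-4 + 8*q)*(-2*q) = -2 - 2*q*(-4 + 8*q))
1/(954595 + v(-777, A(3**2, -3))) = 1/(954595 + (-2 - 16*(-777)**2 + 8*(-777))) = 1/(954595 + (-2 - 16*603729 - 6216)) = 1/(954595 + (-2 - 9659664 - 6216)) = 1/(954595 - 9665882) = 1/(-8711287) = -1/8711287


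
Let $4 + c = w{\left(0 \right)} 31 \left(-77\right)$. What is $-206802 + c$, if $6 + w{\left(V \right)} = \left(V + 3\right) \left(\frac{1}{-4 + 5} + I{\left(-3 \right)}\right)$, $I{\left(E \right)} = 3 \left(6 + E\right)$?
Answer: $-264094$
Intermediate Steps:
$I{\left(E \right)} = 18 + 3 E$
$w{\left(V \right)} = 24 + 10 V$ ($w{\left(V \right)} = -6 + \left(V + 3\right) \left(\frac{1}{-4 + 5} + \left(18 + 3 \left(-3\right)\right)\right) = -6 + \left(3 + V\right) \left(1^{-1} + \left(18 - 9\right)\right) = -6 + \left(3 + V\right) \left(1 + 9\right) = -6 + \left(3 + V\right) 10 = -6 + \left(30 + 10 V\right) = 24 + 10 V$)
$c = -57292$ ($c = -4 + \left(24 + 10 \cdot 0\right) 31 \left(-77\right) = -4 + \left(24 + 0\right) 31 \left(-77\right) = -4 + 24 \cdot 31 \left(-77\right) = -4 + 744 \left(-77\right) = -4 - 57288 = -57292$)
$-206802 + c = -206802 - 57292 = -264094$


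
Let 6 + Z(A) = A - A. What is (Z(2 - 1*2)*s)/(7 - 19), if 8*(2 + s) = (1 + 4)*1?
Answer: -11/16 ≈ -0.68750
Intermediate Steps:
Z(A) = -6 (Z(A) = -6 + (A - A) = -6 + 0 = -6)
s = -11/8 (s = -2 + ((1 + 4)*1)/8 = -2 + (5*1)/8 = -2 + (⅛)*5 = -2 + 5/8 = -11/8 ≈ -1.3750)
(Z(2 - 1*2)*s)/(7 - 19) = (-6*(-11/8))/(7 - 19) = (33/4)/(-12) = (33/4)*(-1/12) = -11/16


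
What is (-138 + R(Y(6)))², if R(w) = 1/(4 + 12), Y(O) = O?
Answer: 4870849/256 ≈ 19027.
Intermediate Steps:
R(w) = 1/16
(-138 + R(Y(6)))² = (-138 + 1/16)² = (-2207/16)² = 4870849/256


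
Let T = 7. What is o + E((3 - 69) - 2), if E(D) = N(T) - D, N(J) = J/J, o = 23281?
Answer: 23350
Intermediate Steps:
N(J) = 1
E(D) = 1 - D
o + E((3 - 69) - 2) = 23281 + (1 - ((3 - 69) - 2)) = 23281 + (1 - (-66 - 2)) = 23281 + (1 - 1*(-68)) = 23281 + (1 + 68) = 23281 + 69 = 23350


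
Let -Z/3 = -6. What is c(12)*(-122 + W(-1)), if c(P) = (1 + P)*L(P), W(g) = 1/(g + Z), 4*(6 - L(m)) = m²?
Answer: 808470/17 ≈ 47557.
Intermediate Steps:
Z = 18 (Z = -3*(-6) = 18)
L(m) = 6 - m²/4
W(g) = 1/(18 + g) (W(g) = 1/(g + 18) = 1/(18 + g))
c(P) = (1 + P)*(6 - P²/4)
c(12)*(-122 + W(-1)) = (-(1 + 12)*(-24 + 12²)/4)*(-122 + 1/(18 - 1)) = (-¼*13*(-24 + 144))*(-122 + 1/17) = (-¼*13*120)*(-122 + 1/17) = -390*(-2073/17) = 808470/17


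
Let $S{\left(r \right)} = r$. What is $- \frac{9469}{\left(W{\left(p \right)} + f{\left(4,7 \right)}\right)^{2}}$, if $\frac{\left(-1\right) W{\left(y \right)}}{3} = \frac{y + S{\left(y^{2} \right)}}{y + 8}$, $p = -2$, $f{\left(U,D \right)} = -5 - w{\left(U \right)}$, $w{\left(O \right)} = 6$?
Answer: $- \frac{9469}{144} \approx -65.757$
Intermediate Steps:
$f{\left(U,D \right)} = -11$ ($f{\left(U,D \right)} = -5 - 6 = -11$)
$W{\left(y \right)} = - \frac{3 \left(y + y^{2}\right)}{8 + y}$ ($W{\left(y \right)} = - 3 \frac{y + y^{2}}{y + 8} = - 3 \frac{y + y^{2}}{8 + y} = - \frac{3 \left(y + y^{2}\right)}{8 + y}$)
$- \frac{9469}{\left(W{\left(p \right)} + f{\left(4,7 \right)}\right)^{2}} = - \frac{9469}{\left(3 \left(-2\right) \frac{1}{8 - 2} \left(-1 - -2\right) - 11\right)^{2}} = - \frac{9469}{\left(3 \left(-2\right) \frac{1}{6} \left(-1 + 2\right) - 11\right)^{2}} = - \frac{9469}{\left(3 \left(-2\right) \frac{1}{6} \cdot 1 - 11\right)^{2}} = - \frac{9469}{\left(-1 - 11\right)^{2}} = - \frac{9469}{\left(-12\right)^{2}} = - \frac{9469}{144}$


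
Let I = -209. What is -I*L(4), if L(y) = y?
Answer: 836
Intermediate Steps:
-I*L(4) = -(-209)*4 = -1*(-836) = 836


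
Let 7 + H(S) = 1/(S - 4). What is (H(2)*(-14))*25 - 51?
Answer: 2574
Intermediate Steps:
H(S) = -7 + 1/(-4 + S) (H(S) = -7 + 1/(S - 4) = -7 + 1/(-4 + S))
(H(2)*(-14))*25 - 51 = (((29 - 7*2)/(-4 + 2))*(-14))*25 - 51 = (((29 - 14)/(-2))*(-14))*25 - 51 = (-½*15*(-14))*25 - 51 = -15/2*(-14)*25 - 51 = 105*25 - 51 = 2625 - 51 = 2574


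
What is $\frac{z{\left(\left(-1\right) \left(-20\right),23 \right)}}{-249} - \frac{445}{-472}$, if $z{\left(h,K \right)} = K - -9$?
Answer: $\frac{95701}{117528} \approx 0.81428$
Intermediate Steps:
$z{\left(h,K \right)} = 9 + K$ ($z{\left(h,K \right)} = K + 9 = 9 + K$)
$\frac{z{\left(\left(-1\right) \left(-20\right),23 \right)}}{-249} - \frac{445}{-472} = \frac{9 + 23}{-249} - \frac{445}{-472} = 32 \left(- \frac{1}{249}\right) - - \frac{445}{472} = - \frac{32}{249} + \frac{445}{472} = \frac{95701}{117528}$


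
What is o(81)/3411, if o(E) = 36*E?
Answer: 324/379 ≈ 0.85488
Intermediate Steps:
o(81)/3411 = (36*81)/3411 = 2916*(1/3411) = 324/379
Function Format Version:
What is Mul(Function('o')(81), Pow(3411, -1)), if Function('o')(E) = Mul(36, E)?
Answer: Rational(324, 379) ≈ 0.85488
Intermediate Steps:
Mul(Function('o')(81), Pow(3411, -1)) = Mul(Mul(36, 81), Pow(3411, -1)) = Mul(2916, Rational(1, 3411)) = Rational(324, 379)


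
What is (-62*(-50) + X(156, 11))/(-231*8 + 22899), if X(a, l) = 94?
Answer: 3194/21051 ≈ 0.15173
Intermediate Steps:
(-62*(-50) + X(156, 11))/(-231*8 + 22899) = (-62*(-50) + 94)/(-231*8 + 22899) = (3100 + 94)/(-1848 + 22899) = 3194/21051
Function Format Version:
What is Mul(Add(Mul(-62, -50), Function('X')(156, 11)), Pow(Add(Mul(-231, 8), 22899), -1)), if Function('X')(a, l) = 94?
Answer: Rational(3194, 21051) ≈ 0.15173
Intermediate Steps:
Mul(Add(Mul(-62, -50), Function('X')(156, 11)), Pow(Add(Mul(-231, 8), 22899), -1)) = Mul(Add(Mul(-62, -50), 94), Pow(Add(Mul(-231, 8), 22899), -1)) = Mul(Add(3100, 94), Pow(Add(-1848, 22899), -1)) = Mul(3194, Pow(21051, -1)) = Mul(3194, Rational(1, 21051)) = Rational(3194, 21051)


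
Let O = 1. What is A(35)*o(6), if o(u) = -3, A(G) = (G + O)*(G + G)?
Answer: -7560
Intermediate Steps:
A(G) = 2*G*(1 + G) (A(G) = (G + 1)*(G + G) = (1 + G)*(2*G) = 2*G*(1 + G))
A(35)*o(6) = (2*35*(1 + 35))*(-3) = (2*35*36)*(-3) = 2520*(-3) = -7560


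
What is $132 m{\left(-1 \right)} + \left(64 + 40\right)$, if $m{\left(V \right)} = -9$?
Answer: $-1084$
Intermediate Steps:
$132 m{\left(-1 \right)} + \left(64 + 40\right) = 132 \left(-9\right) + \left(64 + 40\right) = -1188 + 104 = -1084$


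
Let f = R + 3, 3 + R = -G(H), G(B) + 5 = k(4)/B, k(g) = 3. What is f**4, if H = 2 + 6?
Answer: 1874161/4096 ≈ 457.56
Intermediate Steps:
H = 8
G(B) = -5 + 3/B
R = 13/8 (R = -3 - (-5 + 3/8) = -3 - 1*(-37/8) = -3 + 37/8 = 13/8 ≈ 1.6250)
f = 37/8 (f = 13/8 + 3 = 37/8 ≈ 4.6250)
f**4 = (37/8)**4 = 1874161/4096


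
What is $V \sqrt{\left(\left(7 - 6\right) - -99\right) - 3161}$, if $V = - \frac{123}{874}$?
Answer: $- \frac{123 i \sqrt{3061}}{874} \approx - 7.7862 i$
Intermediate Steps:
$V = - \frac{123}{874}$ ($V = \left(-123\right) \frac{1}{874} = - \frac{123}{874} \approx -0.14073$)
$V \sqrt{\left(\left(7 - 6\right) - -99\right) - 3161} = - \frac{123 \sqrt{\left(\left(7 - 6\right) - -99\right) - 3161}}{874} = - \frac{123 \sqrt{\left(1 + 99\right) - 3161}}{874} = - \frac{123 \sqrt{100 - 3161}}{874} = - \frac{123 \sqrt{-3061}}{874} = - \frac{123 i \sqrt{3061}}{874}$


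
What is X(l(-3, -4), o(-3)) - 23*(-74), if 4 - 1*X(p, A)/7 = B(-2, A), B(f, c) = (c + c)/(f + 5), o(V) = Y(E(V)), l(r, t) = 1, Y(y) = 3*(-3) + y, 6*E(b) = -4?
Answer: 15976/9 ≈ 1775.1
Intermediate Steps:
E(b) = -⅔ (E(b) = (⅙)*(-4) = -⅔)
Y(y) = -9 + y
o(V) = -29/3 (o(V) = -9 - ⅔ = -29/3)
B(f, c) = 2*c/(5 + f) (B(f, c) = (2*c)/(5 + f) = 2*c/(5 + f))
X(p, A) = 28 - 14*A/3 (X(p, A) = 28 - 14*A/(5 - 2) = 28 - 14*A/3)
X(l(-3, -4), o(-3)) - 23*(-74) = (28 - 14/3*(-29/3)) - 23*(-74) = (28 + 406/9) + 1702 = 658/9 + 1702 = 15976/9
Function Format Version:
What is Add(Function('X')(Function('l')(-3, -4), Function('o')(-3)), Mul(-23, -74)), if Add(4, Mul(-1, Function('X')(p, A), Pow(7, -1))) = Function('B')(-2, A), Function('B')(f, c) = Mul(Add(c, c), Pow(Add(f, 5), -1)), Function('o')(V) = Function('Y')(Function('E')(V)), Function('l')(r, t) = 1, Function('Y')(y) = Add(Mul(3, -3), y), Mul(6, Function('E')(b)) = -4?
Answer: Rational(15976, 9) ≈ 1775.1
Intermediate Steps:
Function('E')(b) = Rational(-2, 3) (Function('E')(b) = Mul(Rational(1, 6), -4) = Rational(-2, 3))
Function('Y')(y) = Add(-9, y)
Function('o')(V) = Rational(-29, 3) (Function('o')(V) = Add(-9, Rational(-2, 3)) = Rational(-29, 3))
Function('B')(f, c) = Mul(2, c, Pow(Add(5, f), -1)) (Function('B')(f, c) = Mul(Mul(2, c), Pow(Add(5, f), -1)) = Mul(2, c, Pow(Add(5, f), -1)))
Function('X')(p, A) = Add(28, Mul(Rational(-14, 3), A)) (Function('X')(p, A) = Add(28, Mul(-7, Mul(2, A, Pow(Add(5, -2), -1)))) = Add(28, Mul(-7, Mul(2, A, Pow(3, -1)))) = Add(28, Mul(-7, Mul(2, A, Rational(1, 3)))) = Add(28, Mul(-7, Mul(Rational(2, 3), A))) = Add(28, Mul(Rational(-14, 3), A)))
Add(Function('X')(Function('l')(-3, -4), Function('o')(-3)), Mul(-23, -74)) = Add(Add(28, Mul(Rational(-14, 3), Rational(-29, 3))), Mul(-23, -74)) = Add(Add(28, Rational(406, 9)), 1702) = Add(Rational(658, 9), 1702) = Rational(15976, 9)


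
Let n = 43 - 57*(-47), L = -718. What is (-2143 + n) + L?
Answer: -139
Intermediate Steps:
n = 2722 (n = 43 + 2679 = 2722)
(-2143 + n) + L = (-2143 + 2722) - 718 = 579 - 718 = -139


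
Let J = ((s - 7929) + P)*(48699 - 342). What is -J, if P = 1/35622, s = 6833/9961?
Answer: 15115374848915163/39425638 ≈ 3.8339e+8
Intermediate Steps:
s = 6833/9961 (s = 6833*(1/9961) = 6833/9961 ≈ 0.68598)
P = 1/35622 ≈ 2.8073e-5
J = -15115374848915163/39425638 (J = ((6833/9961 - 7929) + 1/35622)*(48699 - 342) = (-78973936/9961 + 1/35622)*48357 = -2813209538231/354830742*48357 = -15115374848915163/39425638 ≈ -3.8339e+8)
-J = -1*(-15115374848915163/39425638) = 15115374848915163/39425638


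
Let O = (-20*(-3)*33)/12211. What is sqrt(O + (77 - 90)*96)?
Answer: 2*I*sqrt(46515814107)/12211 ≈ 35.325*I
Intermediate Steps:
O = 1980/12211 (O = (60*33)*(1/12211) = 1980*(1/12211) = 1980/12211 ≈ 0.16215)
sqrt(O + (77 - 90)*96) = sqrt(1980/12211 + (77 - 90)*96) = sqrt(1980/12211 - 13*96) = sqrt(1980/12211 - 1248) = sqrt(-15237348/12211) = 2*I*sqrt(46515814107)/12211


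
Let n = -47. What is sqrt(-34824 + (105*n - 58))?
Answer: I*sqrt(39817) ≈ 199.54*I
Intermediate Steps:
sqrt(-34824 + (105*n - 58)) = sqrt(-34824 + (105*(-47) - 58)) = sqrt(-34824 + (-4935 - 58)) = sqrt(-34824 - 4993) = sqrt(-39817) = I*sqrt(39817)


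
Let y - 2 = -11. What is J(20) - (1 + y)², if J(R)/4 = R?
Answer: 16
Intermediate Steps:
y = -9 (y = 2 - 11 = -9)
J(R) = 4*R
J(20) - (1 + y)² = 4*20 - (1 - 9)² = 80 - 1*(-8)² = 80 - 1*64 = 80 - 64 = 16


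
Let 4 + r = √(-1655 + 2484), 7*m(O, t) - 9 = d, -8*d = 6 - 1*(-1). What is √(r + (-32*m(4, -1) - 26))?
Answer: √(-3290 + 49*√829)/7 ≈ 6.1928*I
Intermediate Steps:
d = -7/8 (d = -(6 - 1*(-1))/8 = -(6 + 1)/8 = -⅛*7 = -7/8 ≈ -0.87500)
m(O, t) = 65/56 (m(O, t) = 9/7 + (⅐)*(-7/8) = 9/7 - ⅛ = 65/56)
r = -4 + √829 (r = -4 + √(-1655 + 2484) = -4 + √829 ≈ 24.792)
√(r + (-32*m(4, -1) - 26)) = √((-4 + √829) + (-32*65/56 - 26)) = √((-4 + √829) + (-260/7 - 26)) = √((-4 + √829) - 442/7) = √(-470/7 + √829)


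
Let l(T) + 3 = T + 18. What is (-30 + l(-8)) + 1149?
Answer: 1126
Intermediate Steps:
l(T) = 15 + T (l(T) = -3 + (T + 18) = -3 + (18 + T) = 15 + T)
(-30 + l(-8)) + 1149 = (-30 + (15 - 8)) + 1149 = (-30 + 7) + 1149 = -23 + 1149 = 1126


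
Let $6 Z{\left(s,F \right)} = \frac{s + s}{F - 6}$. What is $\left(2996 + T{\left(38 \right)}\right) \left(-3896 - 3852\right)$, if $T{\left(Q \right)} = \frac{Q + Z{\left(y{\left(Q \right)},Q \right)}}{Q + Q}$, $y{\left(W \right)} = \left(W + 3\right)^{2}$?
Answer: $- \frac{42350848865}{1824} \approx -2.3219 \cdot 10^{7}$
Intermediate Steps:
$y{\left(W \right)} = \left(3 + W\right)^{2}$
$Z{\left(s,F \right)} = \frac{s}{3 \left(-6 + F\right)}$ ($Z{\left(s,F \right)} = \frac{\left(s + s\right) \frac{1}{F - 6}}{6} = \frac{2 s \frac{1}{-6 + F}}{6} = \frac{s}{3 \left(-6 + F\right)}$)
$T{\left(Q \right)} = \frac{Q + \frac{\left(3 + Q\right)^{2}}{3 \left(-6 + Q\right)}}{2 Q}$ ($T{\left(Q \right)} = \frac{Q + \frac{\left(3 + Q\right)^{2}}{3 \left(-6 + Q\right)}}{Q + Q} = \frac{Q + \frac{\left(3 + Q\right)^{2}}{3 \left(-6 + Q\right)}}{2 Q}$)
$\left(2996 + T{\left(38 \right)}\right) \left(-3896 - 3852\right) = \left(2996 + \frac{9 - 456 + 4 \cdot 38^{2}}{6 \cdot 38 \left(-6 + 38\right)}\right) \left(-3896 - 3852\right) = \left(2996 + \frac{1}{6} \cdot \frac{1}{38} \cdot \frac{1}{32} \left(9 - 456 + 4 \cdot 1444\right)\right) \left(-7748\right) = \left(2996 + \frac{1}{6} \cdot \frac{1}{38} \cdot \frac{1}{32} \left(9 - 456 + 5776\right)\right) \left(-7748\right) = \left(2996 + \frac{1}{6} \cdot \frac{1}{38} \cdot \frac{1}{32} \cdot 5329\right) \left(-7748\right) = \left(2996 + \frac{5329}{7296}\right) \left(-7748\right) = \frac{21864145}{7296} \left(-7748\right) = - \frac{42350848865}{1824}$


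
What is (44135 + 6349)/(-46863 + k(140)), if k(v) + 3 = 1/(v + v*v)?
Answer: -996554160/925134839 ≈ -1.0772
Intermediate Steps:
k(v) = -3 + 1/(v + v²) (k(v) = -3 + 1/(v + v*v) = -3 + 1/(v + v²))
(44135 + 6349)/(-46863 + k(140)) = (44135 + 6349)/(-46863 + (1 - 3*140 - 3*140²)/(140*(1 + 140))) = 50484/(-46863 + (1/140)*(1 - 420 - 3*19600)/141) = 50484/(-46863 + (1/140)*(1/141)*(1 - 420 - 58800)) = 50484/(-46863 + (1/140)*(1/141)*(-59219)) = 50484/(-46863 - 59219/19740) = 50484/(-925134839/19740) = 50484*(-19740/925134839) = -996554160/925134839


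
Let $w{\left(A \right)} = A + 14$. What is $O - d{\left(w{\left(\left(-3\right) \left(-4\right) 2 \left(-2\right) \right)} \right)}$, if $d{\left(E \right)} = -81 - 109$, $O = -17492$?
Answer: $-17302$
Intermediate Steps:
$w{\left(A \right)} = 14 + A$
$d{\left(E \right)} = -190$ ($d{\left(E \right)} = -81 - 109 = -190$)
$O - d{\left(w{\left(\left(-3\right) \left(-4\right) 2 \left(-2\right) \right)} \right)} = -17492 - -190 = -17492 + 190 = -17302$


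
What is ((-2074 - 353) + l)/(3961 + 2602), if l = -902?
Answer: -3329/6563 ≈ -0.50724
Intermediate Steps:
((-2074 - 353) + l)/(3961 + 2602) = ((-2074 - 353) - 902)/(3961 + 2602) = (-2427 - 902)/6563 = -3329*1/6563 = -3329/6563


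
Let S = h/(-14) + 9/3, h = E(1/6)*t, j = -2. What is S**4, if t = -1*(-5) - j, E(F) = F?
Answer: 1500625/20736 ≈ 72.368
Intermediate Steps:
t = 7 (t = -1*(-5) - 1*(-2) = 5 + 2 = 7)
h = 7/6 ≈ 1.1667
S = 35/12 (S = (7/6)/(-14) + 9/3 = (7/6)*(-1/14) + 9*(1/3) = -1/12 + 3 = 35/12 ≈ 2.9167)
S**4 = (35/12)**4 = 1500625/20736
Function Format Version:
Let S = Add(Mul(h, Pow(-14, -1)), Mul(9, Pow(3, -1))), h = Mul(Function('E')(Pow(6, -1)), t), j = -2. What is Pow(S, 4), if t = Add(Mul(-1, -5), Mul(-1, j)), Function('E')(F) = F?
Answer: Rational(1500625, 20736) ≈ 72.368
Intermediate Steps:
t = 7 (t = Add(Mul(-1, -5), Mul(-1, -2)) = Add(5, 2) = 7)
h = Rational(7, 6) (h = Mul(Pow(6, -1), 7) = Mul(Rational(1, 6), 7) = Rational(7, 6) ≈ 1.1667)
S = Rational(35, 12) (S = Add(Mul(Rational(7, 6), Pow(-14, -1)), Mul(9, Pow(3, -1))) = Add(Mul(Rational(7, 6), Rational(-1, 14)), Mul(9, Rational(1, 3))) = Add(Rational(-1, 12), 3) = Rational(35, 12) ≈ 2.9167)
Pow(S, 4) = Pow(Rational(35, 12), 4) = Rational(1500625, 20736)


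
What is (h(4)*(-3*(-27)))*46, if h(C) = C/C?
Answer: 3726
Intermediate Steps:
h(C) = 1
(h(4)*(-3*(-27)))*46 = (1*(-3*(-27)))*46 = (1*81)*46 = 81*46 = 3726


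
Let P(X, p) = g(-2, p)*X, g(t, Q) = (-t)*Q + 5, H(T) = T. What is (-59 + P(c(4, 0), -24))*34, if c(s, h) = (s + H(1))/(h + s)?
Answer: -7667/2 ≈ -3833.5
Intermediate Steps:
g(t, Q) = 5 - Q*t (g(t, Q) = -Q*t + 5 = 5 - Q*t)
c(s, h) = (1 + s)/(h + s) (c(s, h) = (s + 1)/(h + s) = (1 + s)/(h + s))
P(X, p) = X*(5 + 2*p) (P(X, p) = (5 - 1*p*(-2))*X = (5 + 2*p)*X = X*(5 + 2*p))
(-59 + P(c(4, 0), -24))*34 = (-59 + ((1 + 4)/(0 + 4))*(5 + 2*(-24)))*34 = (-59 + (5/4)*(5 - 48))*34 = (-59 + ((¼)*5)*(-43))*34 = (-59 + (5/4)*(-43))*34 = (-59 - 215/4)*34 = -451/4*34 = -7667/2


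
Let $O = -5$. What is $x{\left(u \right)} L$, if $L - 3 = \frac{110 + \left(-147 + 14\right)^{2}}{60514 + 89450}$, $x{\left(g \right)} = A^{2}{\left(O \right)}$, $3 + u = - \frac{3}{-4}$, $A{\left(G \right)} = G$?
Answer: $\frac{3897425}{49988} \approx 77.967$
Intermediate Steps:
$u = - \frac{9}{4}$ ($u = -3 - \frac{3}{-4} = -3 - - \frac{3}{4} = -3 + \frac{3}{4} = - \frac{9}{4} \approx -2.25$)
$x{\left(g \right)} = 25$ ($x{\left(g \right)} = \left(-5\right)^{2} = 25$)
$L = \frac{155897}{49988}$ ($L = 3 + \frac{110 + \left(-147 + 14\right)^{2}}{60514 + 89450} = 3 + \frac{110 + \left(-133\right)^{2}}{149964} = 3 + \left(110 + 17689\right) \frac{1}{149964} = 3 + 17799 \cdot \frac{1}{149964} = 3 + \frac{5933}{49988} = \frac{155897}{49988} \approx 3.1187$)
$x{\left(u \right)} L = 25 \cdot \frac{155897}{49988} = \frac{3897425}{49988}$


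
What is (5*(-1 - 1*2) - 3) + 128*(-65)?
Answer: -8338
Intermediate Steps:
(5*(-1 - 1*2) - 3) + 128*(-65) = (5*(-1 - 2) - 3) - 8320 = (5*(-3) - 3) - 8320 = (-15 - 3) - 8320 = -18 - 8320 = -8338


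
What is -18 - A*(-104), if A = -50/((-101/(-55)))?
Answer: -287818/101 ≈ -2849.7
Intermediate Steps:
A = -2750/101 (A = -50/((-101*(-1/55))) = -50/101/55 = -50*55/101 = -2750/101 ≈ -27.228)
-18 - A*(-104) = -18 - 1*(-2750/101)*(-104) = -18 + (2750/101)*(-104) = -18 - 286000/101 = -287818/101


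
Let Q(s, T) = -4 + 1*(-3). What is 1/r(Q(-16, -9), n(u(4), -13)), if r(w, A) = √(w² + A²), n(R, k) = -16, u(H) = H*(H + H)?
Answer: √305/305 ≈ 0.057260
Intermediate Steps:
u(H) = 2*H² (u(H) = H*(2*H) = 2*H²)
Q(s, T) = -7 (Q(s, T) = -4 - 3 = -7)
r(w, A) = √(A² + w²)
1/r(Q(-16, -9), n(u(4), -13)) = 1/(√((-16)² + (-7)²)) = 1/(√(256 + 49)) = 1/(√305) = √305/305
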